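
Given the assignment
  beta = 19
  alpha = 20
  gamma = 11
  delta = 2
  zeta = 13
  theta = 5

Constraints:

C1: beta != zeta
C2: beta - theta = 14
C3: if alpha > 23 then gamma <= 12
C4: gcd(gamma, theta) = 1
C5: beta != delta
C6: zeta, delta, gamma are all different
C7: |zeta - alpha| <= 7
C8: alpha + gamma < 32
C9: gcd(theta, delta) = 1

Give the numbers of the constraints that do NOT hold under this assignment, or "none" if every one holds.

Yes — all constraints hold.

C1: beta = 19, zeta = 13; distinct — satisfied.
C2: beta - theta = 19 - 5 = 14 — satisfied.
C3: alpha = 20, not > 23; antecedent false, conditional vacuously true — satisfied.
C4: gcd(11, 5) = 1 — satisfied.
C5: beta = 19, delta = 2; distinct — satisfied.
C6: values 13, 2, 11 are pairwise distinct — satisfied.
C7: |13 - 20| = 7; 7 ≤ 7 — satisfied.
C8: alpha + gamma = 20 + 11 = 31; 31 < 32 — satisfied.
C9: gcd(5, 2) = 1 — satisfied.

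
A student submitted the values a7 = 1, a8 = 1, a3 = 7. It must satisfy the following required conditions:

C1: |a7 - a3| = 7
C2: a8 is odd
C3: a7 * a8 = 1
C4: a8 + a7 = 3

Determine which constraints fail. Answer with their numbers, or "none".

C1: |1 - 7| = 6, not 7  fails
C2: a8 = 1 is odd  holds
C3: a7 * a8 = 1 * 1 = 1  holds
C4: a8 + a7 = 1 + 1 = 2, not 3  fails

No — constraints 1 and 4 are not satisfied.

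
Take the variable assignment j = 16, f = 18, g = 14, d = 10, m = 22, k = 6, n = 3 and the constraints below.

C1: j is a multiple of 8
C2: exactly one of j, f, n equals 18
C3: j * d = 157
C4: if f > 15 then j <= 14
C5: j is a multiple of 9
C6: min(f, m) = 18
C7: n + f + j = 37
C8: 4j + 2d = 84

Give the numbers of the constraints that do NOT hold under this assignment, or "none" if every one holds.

The assignment fails constraints 3, 4, and 5.

C1: 16 / 8 = 2, so 8 divides 16 — holds.
C2: j=16, f=18, n=3; 1 of them equals 18 — holds.
C3: j * d = 16 * 10 = 160, not 157 — fails.
C4: f = 18 > 15, so we need j ≤ 14; but j = 16 > 14 — fails.
C5: 16 = 9*1 + 7, so 9 does not divide 16 — fails.
C6: min(18, 22) = 18 — holds.
C7: n + f + j = 3 + 18 + 16 = 37 — holds.
C8: 4j + 2d = 4(16) + 2(10) = 84 — holds.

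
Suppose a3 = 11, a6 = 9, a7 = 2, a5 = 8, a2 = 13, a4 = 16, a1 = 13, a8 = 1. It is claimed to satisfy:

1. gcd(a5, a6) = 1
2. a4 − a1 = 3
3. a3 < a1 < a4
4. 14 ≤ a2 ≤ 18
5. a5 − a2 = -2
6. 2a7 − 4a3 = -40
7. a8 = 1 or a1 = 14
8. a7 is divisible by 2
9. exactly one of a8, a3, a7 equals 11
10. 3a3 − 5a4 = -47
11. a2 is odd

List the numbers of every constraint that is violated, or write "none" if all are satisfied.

Violated: 4, 5.

1. gcd(8, 9) = 1  holds
2. a4 − a1 = 16 − 13 = 3  holds
3. values 11 < 13 < 16  holds
4. a2 = 13 is outside [14, 18]  fails
5. a5 − a2 = 8 − 13 = -5, not -2  fails
6. 2a7 − 4a3 = 2(2) − 4(11) = -40  holds
7. a8 = 1 = 1 (first disjunct)  holds
8. 2 / 2 = 1, so 2 divides 2  holds
9. a8=1, a3=11, a7=2; 1 of them equals 11  holds
10. 3a3 − 5a4 = 3(11) − 5(16) = -47  holds
11. a2 = 13 is odd  holds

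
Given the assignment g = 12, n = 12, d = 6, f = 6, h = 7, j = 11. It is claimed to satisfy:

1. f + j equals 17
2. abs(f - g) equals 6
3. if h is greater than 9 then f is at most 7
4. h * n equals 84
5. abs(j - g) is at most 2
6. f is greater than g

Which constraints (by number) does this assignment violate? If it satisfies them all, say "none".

The assignment fails constraint 6.

1. f + j = 6 + 11 = 17  true
2. abs(6 - 12) = 6  true
3. h = 7, not > 9; antecedent false, conditional vacuously true  true
4. h * n = 7 * 12 = 84  true
5. abs(11 - 12) = 1; 1 ≤ 2  true
6. f = 6, g = 12; 6 ≤ 12 (want >)  false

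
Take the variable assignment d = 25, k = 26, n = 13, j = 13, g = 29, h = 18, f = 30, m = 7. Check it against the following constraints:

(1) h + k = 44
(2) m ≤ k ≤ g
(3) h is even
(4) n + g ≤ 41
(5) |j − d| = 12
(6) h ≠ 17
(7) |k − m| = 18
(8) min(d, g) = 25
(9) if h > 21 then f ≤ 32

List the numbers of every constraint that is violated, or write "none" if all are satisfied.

Violated: 4, 7.

(1) h + k = 18 + 26 = 44  ✓
(2) values 7 ≤ 26 ≤ 29  ✓
(3) h = 18 is even  ✓
(4) n + g = 13 + 29 = 42; 42 > 41, bound 41 not met  ✗
(5) |13 − 25| = 12  ✓
(6) h = 18, and 18 ≠ 17  ✓
(7) |26 − 7| = 19, not 18  ✗
(8) min(25, 29) = 25  ✓
(9) h = 18, not > 21; antecedent false, conditional vacuously true  ✓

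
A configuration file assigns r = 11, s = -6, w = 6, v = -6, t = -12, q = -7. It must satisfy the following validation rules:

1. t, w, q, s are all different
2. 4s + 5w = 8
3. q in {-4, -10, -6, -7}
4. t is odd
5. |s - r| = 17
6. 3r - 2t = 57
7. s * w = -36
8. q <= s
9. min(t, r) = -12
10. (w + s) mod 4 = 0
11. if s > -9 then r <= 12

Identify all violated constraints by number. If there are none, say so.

1. values -12, 6, -7, -6 are pairwise distinct — OK.
2. 4s + 5w = 4(-6) + 5(6) = 6, not 8 — violated.
3. q = -7 is in {-4, -10, -6, -7} — OK.
4. t = -12 is even — violated.
5. |-6 - 11| = 17 — OK.
6. 3r - 2t = 3(11) - 2(-12) = 57 — OK.
7. s * w = -6 * 6 = -36 — OK.
8. q = -7, s = -6; -7 ≤ -6 — OK.
9. min(-12, 11) = -12 — OK.
10. w + s = 0; 0 mod 4 = 0 — OK.
11. s = -6 > -9, so we need r ≤ 12; r = 11 ≤ 12 — OK.

Violated: 2, 4.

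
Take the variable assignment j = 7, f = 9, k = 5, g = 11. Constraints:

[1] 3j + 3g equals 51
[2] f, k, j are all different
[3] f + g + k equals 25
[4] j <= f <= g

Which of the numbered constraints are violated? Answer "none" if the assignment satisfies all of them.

[1] 3j + 3g = 3(7) + 3(11) = 54, not 51  no
[2] values 9, 5, 7 are pairwise distinct  yes
[3] f + g + k = 9 + 11 + 5 = 25  yes
[4] values 7 <= 9 <= 11  yes

No — constraint 1 is not satisfied.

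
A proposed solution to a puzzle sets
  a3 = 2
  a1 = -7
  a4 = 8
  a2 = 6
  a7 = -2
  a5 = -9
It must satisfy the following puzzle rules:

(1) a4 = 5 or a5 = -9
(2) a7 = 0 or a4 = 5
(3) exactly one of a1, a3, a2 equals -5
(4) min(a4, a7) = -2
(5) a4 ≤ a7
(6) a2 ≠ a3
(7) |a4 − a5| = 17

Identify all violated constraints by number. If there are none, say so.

No — constraints 2, 3, and 5 are not satisfied.

(1) a4 = 8 ≠ 5, but a5 = -9 = -9 (second disjunct) — holds.
(2) a7 = -2 ≠ 0 and a4 = 8 ≠ 5; both disjuncts false — does not hold.
(3) a1=-7, a3=2, a2=6; 0 of them equal -5, not exactly one — does not hold.
(4) min(8, -2) = -2 — holds.
(5) a4 = 8, a7 = -2; 8 > -2 (want ≤) — does not hold.
(6) a2 = 6, a3 = 2; distinct — holds.
(7) |8 − (-9)| = 17 — holds.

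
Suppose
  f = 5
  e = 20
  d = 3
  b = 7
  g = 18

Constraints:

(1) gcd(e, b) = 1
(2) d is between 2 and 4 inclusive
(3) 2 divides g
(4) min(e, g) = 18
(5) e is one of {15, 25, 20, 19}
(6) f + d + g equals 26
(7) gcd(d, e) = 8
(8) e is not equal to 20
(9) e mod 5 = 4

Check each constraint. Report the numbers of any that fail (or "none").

Constraints 7, 8, and 9 are violated.

(1) gcd(20, 7) = 1  ✔
(2) d = 3 lies in [2, 4]  ✔
(3) 18 / 2 = 9, so 2 divides 18  ✔
(4) min(20, 18) = 18  ✔
(5) e = 20 is in {15, 25, 20, 19}  ✔
(6) f + d + g = 5 + 3 + 18 = 26  ✔
(7) gcd(3, 20) = 1, not 8  ✘
(8) e = 20, but 20 is required to differ  ✘
(9) 20 mod 5 = 0, not 4  ✘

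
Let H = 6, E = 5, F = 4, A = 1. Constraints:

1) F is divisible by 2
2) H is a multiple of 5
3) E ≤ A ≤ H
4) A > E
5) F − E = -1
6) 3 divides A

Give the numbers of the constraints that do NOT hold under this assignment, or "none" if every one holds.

1) 4 / 2 = 2, so 2 divides 4 — OK.
2) 6 = 5×1 + 1, so 5 does not divide 6 — violated.
3) values 5, 1, 6; E = 5 is not ≤ A = 1 — violated.
4) A = 1, E = 5; 1 ≤ 5 (want >) — violated.
5) F − E = 4 − 5 = -1 — OK.
6) 1 = 3×0 + 1, so 3 does not divide 1 — violated.

No — constraints 2, 3, 4, and 6 are not satisfied.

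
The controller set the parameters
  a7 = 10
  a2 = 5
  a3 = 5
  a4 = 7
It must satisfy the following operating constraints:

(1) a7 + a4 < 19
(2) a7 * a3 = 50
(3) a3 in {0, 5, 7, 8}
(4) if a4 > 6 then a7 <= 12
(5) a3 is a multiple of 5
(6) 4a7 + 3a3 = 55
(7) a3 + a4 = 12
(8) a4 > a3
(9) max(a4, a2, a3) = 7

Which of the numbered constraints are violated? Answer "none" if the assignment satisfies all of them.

The assignment satisfies every constraint.

(1) a7 + a4 = 10 + 7 = 17; 17 < 19  holds
(2) a7 * a3 = 10 * 5 = 50  holds
(3) a3 = 5 is in {0, 5, 7, 8}  holds
(4) a4 = 7 > 6, so we need a7 ≤ 12; a7 = 10 ≤ 12  holds
(5) 5 / 5 = 1, so 5 divides 5  holds
(6) 4a7 + 3a3 = 4(10) + 3(5) = 55  holds
(7) a3 + a4 = 5 + 7 = 12  holds
(8) a4 = 7, a3 = 5; 7 > 5  holds
(9) max(7, 5, 5) = 7  holds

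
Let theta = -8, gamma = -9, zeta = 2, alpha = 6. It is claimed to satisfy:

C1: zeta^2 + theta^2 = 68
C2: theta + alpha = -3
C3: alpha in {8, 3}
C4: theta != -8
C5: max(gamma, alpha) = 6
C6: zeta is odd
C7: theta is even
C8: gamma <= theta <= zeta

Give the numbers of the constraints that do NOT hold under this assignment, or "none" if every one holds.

Violated: 2, 3, 4, 6.

C1: zeta^2 + theta^2 = 2^2 + (-8)^2 = 4 + 64 = 68 — OK.
C2: theta + alpha = -8 + 6 = -2, not -3 — violated.
C3: alpha = 6 is not in {8, 3} — violated.
C4: theta = -8, but -8 is required to differ — violated.
C5: max(-9, 6) = 6 — OK.
C6: zeta = 2 is even — violated.
C7: theta = -8 is even — OK.
C8: values -9 <= -8 <= 2 — OK.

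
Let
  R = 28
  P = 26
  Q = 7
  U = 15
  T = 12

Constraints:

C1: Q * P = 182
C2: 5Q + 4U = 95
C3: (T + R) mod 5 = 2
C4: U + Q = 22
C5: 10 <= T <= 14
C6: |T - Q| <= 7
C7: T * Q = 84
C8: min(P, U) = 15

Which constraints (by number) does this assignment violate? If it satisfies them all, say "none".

C1: Q * P = 7 * 26 = 182 — holds.
C2: 5Q + 4U = 5(7) + 4(15) = 95 — holds.
C3: T + R = 40; 40 mod 5 = 0, not 2 — does not hold.
C4: U + Q = 15 + 7 = 22 — holds.
C5: T = 12 lies in [10, 14] — holds.
C6: |12 - 7| = 5; 5 ≤ 7 — holds.
C7: T * Q = 12 * 7 = 84 — holds.
C8: min(26, 15) = 15 — holds.

No — constraint 3 is not satisfied.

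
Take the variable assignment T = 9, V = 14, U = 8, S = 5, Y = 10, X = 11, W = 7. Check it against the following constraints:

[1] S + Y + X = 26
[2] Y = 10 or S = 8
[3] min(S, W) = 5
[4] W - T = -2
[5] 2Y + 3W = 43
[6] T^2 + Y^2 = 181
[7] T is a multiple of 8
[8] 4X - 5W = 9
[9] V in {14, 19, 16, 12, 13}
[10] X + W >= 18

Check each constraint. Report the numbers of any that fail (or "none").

[1] S + Y + X = 5 + 10 + 11 = 26 — holds.
[2] Y = 10 = 10 (first disjunct) — holds.
[3] min(5, 7) = 5 — holds.
[4] W - T = 7 - 9 = -2 — holds.
[5] 2Y + 3W = 2(10) + 3(7) = 41, not 43 — does not hold.
[6] T^2 + Y^2 = 9^2 + 10^2 = 81 + 100 = 181 — holds.
[7] 9 = 8*1 + 1, so 8 does not divide 9 — does not hold.
[8] 4X - 5W = 4(11) - 5(7) = 9 — holds.
[9] V = 14 is in {14, 19, 16, 12, 13} — holds.
[10] X + W = 11 + 7 = 18; 18 ≥ 18 — holds.

Violated: 5, 7.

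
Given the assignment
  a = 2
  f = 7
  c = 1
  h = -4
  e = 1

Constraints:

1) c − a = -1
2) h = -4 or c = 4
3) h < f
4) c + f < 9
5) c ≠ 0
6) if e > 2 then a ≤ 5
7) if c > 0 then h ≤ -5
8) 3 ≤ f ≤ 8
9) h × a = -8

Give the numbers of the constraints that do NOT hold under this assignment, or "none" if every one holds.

1) c − a = 1 − 2 = -1 — holds.
2) h = -4 = -4 (first disjunct) — holds.
3) h = -4, f = 7; -4 < 7 — holds.
4) c + f = 1 + 7 = 8; 8 < 9 — holds.
5) c = 1, and 1 ≠ 0 — holds.
6) e = 1, not > 2; antecedent false, conditional vacuously true — holds.
7) c = 1 > 0, so we need h ≤ -5; but h = -4 > -5 — does not hold.
8) f = 7 lies in [3, 8] — holds.
9) h × a = -4 × 2 = -8 — holds.

The assignment fails constraint 7.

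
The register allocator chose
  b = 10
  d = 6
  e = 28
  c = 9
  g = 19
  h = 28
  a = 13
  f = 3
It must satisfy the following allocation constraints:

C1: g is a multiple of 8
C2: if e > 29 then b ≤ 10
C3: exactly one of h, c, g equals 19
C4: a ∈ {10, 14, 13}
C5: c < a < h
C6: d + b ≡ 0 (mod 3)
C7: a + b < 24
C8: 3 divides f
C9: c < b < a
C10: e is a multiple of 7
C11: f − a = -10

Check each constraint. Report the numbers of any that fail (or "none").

C1: 19 = 8×2 + 3, so 8 does not divide 19  false
C2: e = 28, not > 29; antecedent false, conditional vacuously true  true
C3: h=28, c=9, g=19; 1 of them equals 19  true
C4: a = 13 is in {10, 14, 13}  true
C5: values 9 < 13 < 28  true
C6: d + b = 16; 16 mod 3 = 1, not 0  false
C7: a + b = 13 + 10 = 23; 23 < 24  true
C8: 3 / 3 = 1, so 3 divides 3  true
C9: values 9 < 10 < 13  true
C10: 28 / 7 = 4, so 7 divides 28  true
C11: f − a = 3 − 13 = -10  true

Constraints 1 and 6 are violated.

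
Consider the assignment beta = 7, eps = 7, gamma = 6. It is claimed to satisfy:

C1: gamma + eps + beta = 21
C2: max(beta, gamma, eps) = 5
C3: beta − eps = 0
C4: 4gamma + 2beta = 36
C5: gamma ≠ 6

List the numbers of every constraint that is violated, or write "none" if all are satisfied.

Constraints 1, 2, 4, and 5 are violated.

C1: gamma + eps + beta = 6 + 7 + 7 = 20, not 21 — does not hold.
C2: max(7, 6, 7) = 7, not 5 — does not hold.
C3: beta − eps = 7 − 7 = 0 — holds.
C4: 4gamma + 2beta = 4(6) + 2(7) = 38, not 36 — does not hold.
C5: gamma = 6, but 6 is required to differ — does not hold.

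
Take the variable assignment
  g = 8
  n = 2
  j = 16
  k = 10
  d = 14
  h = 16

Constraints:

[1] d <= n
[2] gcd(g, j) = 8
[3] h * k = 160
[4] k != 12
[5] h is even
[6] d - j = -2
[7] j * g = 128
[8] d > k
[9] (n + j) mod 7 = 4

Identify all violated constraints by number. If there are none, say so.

[1] d = 14, n = 2; 14 > 2 (want ≤)  false
[2] gcd(8, 16) = 8  true
[3] h * k = 16 * 10 = 160  true
[4] k = 10, and 10 ≠ 12  true
[5] h = 16 is even  true
[6] d - j = 14 - 16 = -2  true
[7] j * g = 16 * 8 = 128  true
[8] d = 14, k = 10; 14 > 10  true
[9] n + j = 18; 18 mod 7 = 4  true

Constraint 1 is violated.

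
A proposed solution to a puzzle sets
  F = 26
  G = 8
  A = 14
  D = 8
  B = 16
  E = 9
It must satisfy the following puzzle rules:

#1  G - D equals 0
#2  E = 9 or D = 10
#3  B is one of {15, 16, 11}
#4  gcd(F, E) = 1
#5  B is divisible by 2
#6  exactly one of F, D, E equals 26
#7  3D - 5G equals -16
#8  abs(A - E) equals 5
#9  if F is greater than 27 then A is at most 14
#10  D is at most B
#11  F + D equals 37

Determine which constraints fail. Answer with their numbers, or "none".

Constraint 11 is violated.

#1 G - D = 8 - 8 = 0  yes
#2 E = 9 = 9 (first disjunct)  yes
#3 B = 16 is in {15, 16, 11}  yes
#4 gcd(26, 9) = 1  yes
#5 16 / 2 = 8, so 2 divides 16  yes
#6 F=26, D=8, E=9; 1 of them equals 26  yes
#7 3D - 5G = 3(8) - 5(8) = -16  yes
#8 abs(14 - 9) = 5  yes
#9 F = 26, not > 27; antecedent false, conditional vacuously true  yes
#10 D = 8, B = 16; 8 ≤ 16  yes
#11 F + D = 26 + 8 = 34, not 37  no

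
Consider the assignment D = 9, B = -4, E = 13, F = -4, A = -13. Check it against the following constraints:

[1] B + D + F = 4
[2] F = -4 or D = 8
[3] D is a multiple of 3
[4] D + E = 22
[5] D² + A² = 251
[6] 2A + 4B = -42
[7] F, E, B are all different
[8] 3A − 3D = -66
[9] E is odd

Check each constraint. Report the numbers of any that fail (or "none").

[1] B + D + F = -4 + 9 + (-4) = 1, not 4 — violated.
[2] F = -4 = -4 (first disjunct) — satisfied.
[3] 9 / 3 = 3, so 3 divides 9 — satisfied.
[4] D + E = 9 + 13 = 22 — satisfied.
[5] D² + A² = 9² + (-13)² = 81 + 169 = 250, not 251 — violated.
[6] 2A + 4B = 2(-13) + 4(-4) = -42 — satisfied.
[7] F = B = -4, not all different — violated.
[8] 3A − 3D = 3(-13) − 3(9) = -66 — satisfied.
[9] E = 13 is odd — satisfied.

No — constraints 1, 5, 7 are not satisfied.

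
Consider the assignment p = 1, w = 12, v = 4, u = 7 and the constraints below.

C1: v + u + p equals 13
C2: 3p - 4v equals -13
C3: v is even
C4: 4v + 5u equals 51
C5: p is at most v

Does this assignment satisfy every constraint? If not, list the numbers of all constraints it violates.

C1: v + u + p = 4 + 7 + 1 = 12, not 13 — violated.
C2: 3p - 4v = 3(1) - 4(4) = -13 — OK.
C3: v = 4 is even — OK.
C4: 4v + 5u = 4(4) + 5(7) = 51 — OK.
C5: p = 1, v = 4; 1 ≤ 4 — OK.

Constraint 1 is violated.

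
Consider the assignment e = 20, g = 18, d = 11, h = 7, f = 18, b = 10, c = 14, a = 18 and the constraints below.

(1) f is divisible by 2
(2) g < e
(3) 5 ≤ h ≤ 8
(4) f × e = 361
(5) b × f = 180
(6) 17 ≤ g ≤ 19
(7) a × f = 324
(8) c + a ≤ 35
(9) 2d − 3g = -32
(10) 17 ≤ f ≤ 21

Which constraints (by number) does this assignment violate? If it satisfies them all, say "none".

(1) 18 / 2 = 9, so 2 divides 18  yes
(2) g = 18, e = 20; 18 < 20  yes
(3) h = 7 lies in [5, 8]  yes
(4) f × e = 18 × 20 = 360, not 361  no
(5) b × f = 10 × 18 = 180  yes
(6) g = 18 lies in [17, 19]  yes
(7) a × f = 18 × 18 = 324  yes
(8) c + a = 14 + 18 = 32; 32 ≤ 35  yes
(9) 2d − 3g = 2(11) − 3(18) = -32  yes
(10) f = 18 lies in [17, 21]  yes

Constraint 4 does not hold.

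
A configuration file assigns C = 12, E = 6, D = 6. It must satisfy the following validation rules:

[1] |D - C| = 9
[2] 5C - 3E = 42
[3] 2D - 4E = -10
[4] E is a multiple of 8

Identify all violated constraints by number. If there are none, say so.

Violated: 1, 3, and 4.

[1] |6 - 12| = 6, not 9 — does not hold.
[2] 5C - 3E = 5(12) - 3(6) = 42 — holds.
[3] 2D - 4E = 2(6) - 4(6) = -12, not -10 — does not hold.
[4] 6 = 8*0 + 6, so 8 does not divide 6 — does not hold.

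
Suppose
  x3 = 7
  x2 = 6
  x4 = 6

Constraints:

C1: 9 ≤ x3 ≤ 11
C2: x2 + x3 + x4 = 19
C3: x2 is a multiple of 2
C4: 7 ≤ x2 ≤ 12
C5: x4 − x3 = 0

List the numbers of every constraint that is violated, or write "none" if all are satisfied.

Constraints 1, 4, 5 do not hold.

C1: x3 = 7 is outside [9, 11] — violated.
C2: x2 + x3 + x4 = 6 + 7 + 6 = 19 — satisfied.
C3: 6 / 2 = 3, so 2 divides 6 — satisfied.
C4: x2 = 6 is outside [7, 12] — violated.
C5: x4 − x3 = 6 − 7 = -1, not 0 — violated.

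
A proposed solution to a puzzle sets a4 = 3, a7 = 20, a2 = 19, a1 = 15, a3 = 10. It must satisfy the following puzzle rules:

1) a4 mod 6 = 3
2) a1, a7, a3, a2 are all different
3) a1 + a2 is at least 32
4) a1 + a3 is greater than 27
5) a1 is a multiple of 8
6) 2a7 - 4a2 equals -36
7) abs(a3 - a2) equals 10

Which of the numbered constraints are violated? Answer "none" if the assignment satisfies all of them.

Violated: 4, 5, and 7.

1) 3 mod 6 = 3  ✓
2) values 15, 20, 10, 19 are pairwise distinct  ✓
3) a1 + a2 = 15 + 19 = 34; 34 ≥ 32  ✓
4) a1 + a3 = 15 + 10 = 25; 25 ≤ 27, bound 27 not met  ✗
5) 15 = 8*1 + 7, so 8 does not divide 15  ✗
6) 2a7 - 4a2 = 2(20) - 4(19) = -36  ✓
7) abs(10 - 19) = 9, not 10  ✗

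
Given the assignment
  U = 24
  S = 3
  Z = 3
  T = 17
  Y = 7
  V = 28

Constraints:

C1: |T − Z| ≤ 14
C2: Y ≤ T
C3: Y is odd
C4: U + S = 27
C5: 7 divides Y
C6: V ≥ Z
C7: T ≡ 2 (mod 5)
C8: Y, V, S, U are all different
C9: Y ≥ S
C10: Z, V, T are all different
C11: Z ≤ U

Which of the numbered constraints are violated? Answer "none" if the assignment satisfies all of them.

All constraints are satisfied.

C1: |17 − 3| = 14; 14 ≤ 14 — holds.
C2: Y = 7, T = 17; 7 ≤ 17 — holds.
C3: Y = 7 is odd — holds.
C4: U + S = 24 + 3 = 27 — holds.
C5: 7 / 7 = 1, so 7 divides 7 — holds.
C6: V = 28, Z = 3; 28 ≥ 3 — holds.
C7: 17 mod 5 = 2 — holds.
C8: values 7, 28, 3, 24 are pairwise distinct — holds.
C9: Y = 7, S = 3; 7 ≥ 3 — holds.
C10: values 3, 28, 17 are pairwise distinct — holds.
C11: Z = 3, U = 24; 3 ≤ 24 — holds.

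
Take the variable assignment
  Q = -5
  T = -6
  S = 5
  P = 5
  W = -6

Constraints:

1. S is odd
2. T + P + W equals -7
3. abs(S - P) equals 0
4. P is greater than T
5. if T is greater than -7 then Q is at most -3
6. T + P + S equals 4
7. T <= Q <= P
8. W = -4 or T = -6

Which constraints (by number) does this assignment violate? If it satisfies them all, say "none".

None — every constraint holds.

1. S = 5 is odd  OK
2. T + P + W = -6 + 5 + (-6) = -7  OK
3. abs(5 - 5) = 0  OK
4. P = 5, T = -6; 5 > -6  OK
5. T = -6 > -7, so we need Q ≤ -3; Q = -5 ≤ -3  OK
6. T + P + S = -6 + 5 + 5 = 4  OK
7. values -6 <= -5 <= 5  OK
8. W = -6 ≠ -4, but T = -6 = -6 (second disjunct)  OK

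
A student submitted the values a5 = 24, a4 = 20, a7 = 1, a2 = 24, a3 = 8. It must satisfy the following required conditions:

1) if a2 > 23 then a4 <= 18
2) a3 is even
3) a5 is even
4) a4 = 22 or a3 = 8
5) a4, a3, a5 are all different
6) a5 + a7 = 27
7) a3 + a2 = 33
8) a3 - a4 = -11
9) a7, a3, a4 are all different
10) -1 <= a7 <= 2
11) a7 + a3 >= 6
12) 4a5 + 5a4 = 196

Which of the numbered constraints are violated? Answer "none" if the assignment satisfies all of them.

1) a2 = 24 > 23, so we need a4 ≤ 18; but a4 = 20 > 18 — fails.
2) a3 = 8 is even — holds.
3) a5 = 24 is even — holds.
4) a4 = 20 ≠ 22, but a3 = 8 = 8 (second disjunct) — holds.
5) values 20, 8, 24 are pairwise distinct — holds.
6) a5 + a7 = 24 + 1 = 25, not 27 — fails.
7) a3 + a2 = 8 + 24 = 32, not 33 — fails.
8) a3 - a4 = 8 - 20 = -12, not -11 — fails.
9) values 1, 8, 20 are pairwise distinct — holds.
10) a7 = 1 lies in [-1, 2] — holds.
11) a7 + a3 = 1 + 8 = 9; 9 ≥ 6 — holds.
12) 4a5 + 5a4 = 4(24) + 5(20) = 196 — holds.

Constraints 1, 6, 7, and 8 are violated.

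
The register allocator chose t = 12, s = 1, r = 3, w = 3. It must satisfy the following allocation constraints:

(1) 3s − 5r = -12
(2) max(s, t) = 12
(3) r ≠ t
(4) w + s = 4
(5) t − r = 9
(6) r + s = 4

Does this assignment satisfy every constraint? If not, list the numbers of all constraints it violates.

(1) 3s − 5r = 3(1) − 5(3) = -12  yes
(2) max(1, 12) = 12  yes
(3) r = 3, t = 12; distinct  yes
(4) w + s = 3 + 1 = 4  yes
(5) t − r = 12 − 3 = 9  yes
(6) r + s = 3 + 1 = 4  yes

Yes — all constraints hold.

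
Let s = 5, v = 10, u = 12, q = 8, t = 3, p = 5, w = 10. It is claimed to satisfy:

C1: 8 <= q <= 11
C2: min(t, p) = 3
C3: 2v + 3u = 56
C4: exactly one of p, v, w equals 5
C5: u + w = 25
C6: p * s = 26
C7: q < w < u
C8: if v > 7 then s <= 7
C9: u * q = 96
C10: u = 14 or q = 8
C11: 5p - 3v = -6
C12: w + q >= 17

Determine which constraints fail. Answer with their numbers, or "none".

C1: q = 8 lies in [8, 11]  holds
C2: min(3, 5) = 3  holds
C3: 2v + 3u = 2(10) + 3(12) = 56  holds
C4: p=5, v=10, w=10; 1 of them equals 5  holds
C5: u + w = 12 + 10 = 22, not 25  fails
C6: p * s = 5 * 5 = 25, not 26  fails
C7: values 8 < 10 < 12  holds
C8: v = 10 > 7, so we need s ≤ 7; s = 5 ≤ 7  holds
C9: u * q = 12 * 8 = 96  holds
C10: u = 12 ≠ 14, but q = 8 = 8 (second disjunct)  holds
C11: 5p - 3v = 5(5) - 3(10) = -5, not -6  fails
C12: w + q = 10 + 8 = 18; 18 ≥ 17  holds

No — constraints 5, 6, 11 are not satisfied.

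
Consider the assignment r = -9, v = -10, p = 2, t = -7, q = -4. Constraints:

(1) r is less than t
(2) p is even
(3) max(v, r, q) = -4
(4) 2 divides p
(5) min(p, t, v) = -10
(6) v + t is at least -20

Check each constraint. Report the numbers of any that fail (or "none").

Yes — all constraints hold.

(1) r = -9, t = -7; -9 < -7 — holds.
(2) p = 2 is even — holds.
(3) max(-10, -9, -4) = -4 — holds.
(4) 2 / 2 = 1, so 2 divides 2 — holds.
(5) min(2, -7, -10) = -10 — holds.
(6) v + t = -10 + (-7) = -17; -17 ≥ -20 — holds.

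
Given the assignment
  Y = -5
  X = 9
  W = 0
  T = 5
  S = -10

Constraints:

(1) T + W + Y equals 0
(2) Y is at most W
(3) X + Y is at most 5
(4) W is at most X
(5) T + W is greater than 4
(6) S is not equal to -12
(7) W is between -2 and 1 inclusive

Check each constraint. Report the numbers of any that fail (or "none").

(1) T + W + Y = 5 + 0 + (-5) = 0  ✔
(2) Y = -5, W = 0; -5 ≤ 0  ✔
(3) X + Y = 9 + (-5) = 4; 4 ≤ 5  ✔
(4) W = 0, X = 9; 0 ≤ 9  ✔
(5) T + W = 5 + 0 = 5; 5 > 4  ✔
(6) S = -10, and -10 ≠ -12  ✔
(7) W = 0 lies in [-2, 1]  ✔

None — every constraint holds.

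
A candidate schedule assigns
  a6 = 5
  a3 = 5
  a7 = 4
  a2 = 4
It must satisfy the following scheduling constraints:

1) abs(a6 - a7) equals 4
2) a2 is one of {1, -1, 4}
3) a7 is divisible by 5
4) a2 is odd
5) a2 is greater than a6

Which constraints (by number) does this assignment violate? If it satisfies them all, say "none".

Constraints 1, 3, 4, and 5 are violated.

1) abs(5 - 4) = 1, not 4 — fails.
2) a2 = 4 is in {1, -1, 4} — holds.
3) 4 = 5*0 + 4, so 5 does not divide 4 — fails.
4) a2 = 4 is even — fails.
5) a2 = 4, a6 = 5; 4 ≤ 5 (want >) — fails.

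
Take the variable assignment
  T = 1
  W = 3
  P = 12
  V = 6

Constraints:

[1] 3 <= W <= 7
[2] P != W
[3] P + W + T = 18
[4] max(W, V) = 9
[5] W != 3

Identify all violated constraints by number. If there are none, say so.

[1] W = 3 lies in [3, 7] — holds.
[2] P = 12, W = 3; distinct — holds.
[3] P + W + T = 12 + 3 + 1 = 16, not 18 — fails.
[4] max(3, 6) = 6, not 9 — fails.
[5] W = 3, but 3 is required to differ — fails.

Violated: 3, 4, and 5.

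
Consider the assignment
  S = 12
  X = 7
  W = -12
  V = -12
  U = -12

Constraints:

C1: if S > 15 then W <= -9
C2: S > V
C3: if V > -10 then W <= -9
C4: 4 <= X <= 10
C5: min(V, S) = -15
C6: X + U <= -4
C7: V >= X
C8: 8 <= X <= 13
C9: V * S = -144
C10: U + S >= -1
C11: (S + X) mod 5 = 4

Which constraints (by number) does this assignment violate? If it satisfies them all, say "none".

Constraints 5, 7, 8 do not hold.

C1: S = 12, not > 15; antecedent false, conditional vacuously true  yes
C2: S = 12, V = -12; 12 > -12  yes
C3: V = -12, not > -10; antecedent false, conditional vacuously true  yes
C4: X = 7 lies in [4, 10]  yes
C5: min(-12, 12) = -12, not -15  no
C6: X + U = 7 + (-12) = -5; -5 ≤ -4  yes
C7: V = -12, X = 7; -12 < 7 (want ≥)  no
C8: X = 7 is outside [8, 13]  no
C9: V * S = -12 * 12 = -144  yes
C10: U + S = -12 + 12 = 0; 0 ≥ -1  yes
C11: S + X = 19; 19 mod 5 = 4  yes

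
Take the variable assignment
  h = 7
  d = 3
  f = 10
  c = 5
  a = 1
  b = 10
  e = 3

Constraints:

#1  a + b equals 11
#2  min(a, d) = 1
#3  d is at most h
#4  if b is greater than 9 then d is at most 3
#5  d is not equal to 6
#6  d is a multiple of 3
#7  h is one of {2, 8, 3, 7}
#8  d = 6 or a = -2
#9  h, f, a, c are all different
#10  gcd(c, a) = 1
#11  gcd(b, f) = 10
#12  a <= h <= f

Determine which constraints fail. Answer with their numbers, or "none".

#1 a + b = 1 + 10 = 11  yes
#2 min(1, 3) = 1  yes
#3 d = 3, h = 7; 3 ≤ 7  yes
#4 b = 10 > 9, so we need d ≤ 3; d = 3 ≤ 3  yes
#5 d = 3, and 3 ≠ 6  yes
#6 3 / 3 = 1, so 3 divides 3  yes
#7 h = 7 is in {2, 8, 3, 7}  yes
#8 d = 3 ≠ 6 and a = 1 ≠ -2; both disjuncts false  no
#9 values 7, 10, 1, 5 are pairwise distinct  yes
#10 gcd(5, 1) = 1  yes
#11 gcd(10, 10) = 10  yes
#12 values 1 <= 7 <= 10  yes

No — constraint 8 is not satisfied.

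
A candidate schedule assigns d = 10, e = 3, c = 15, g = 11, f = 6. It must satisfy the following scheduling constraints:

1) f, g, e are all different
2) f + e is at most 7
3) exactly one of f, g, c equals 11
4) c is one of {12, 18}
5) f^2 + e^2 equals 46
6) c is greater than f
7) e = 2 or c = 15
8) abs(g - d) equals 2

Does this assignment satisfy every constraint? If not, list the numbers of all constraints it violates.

Constraints 2, 4, 5, and 8 are violated.

1) values 6, 11, 3 are pairwise distinct  OK
2) f + e = 6 + 3 = 9; 9 > 7, bound 7 not met  FAIL
3) f=6, g=11, c=15; 1 of them equals 11  OK
4) c = 15 is not in {12, 18}  FAIL
5) f^2 + e^2 = 6^2 + 3^2 = 36 + 9 = 45, not 46  FAIL
6) c = 15, f = 6; 15 > 6  OK
7) e = 3 ≠ 2, but c = 15 = 15 (second disjunct)  OK
8) abs(11 - 10) = 1, not 2  FAIL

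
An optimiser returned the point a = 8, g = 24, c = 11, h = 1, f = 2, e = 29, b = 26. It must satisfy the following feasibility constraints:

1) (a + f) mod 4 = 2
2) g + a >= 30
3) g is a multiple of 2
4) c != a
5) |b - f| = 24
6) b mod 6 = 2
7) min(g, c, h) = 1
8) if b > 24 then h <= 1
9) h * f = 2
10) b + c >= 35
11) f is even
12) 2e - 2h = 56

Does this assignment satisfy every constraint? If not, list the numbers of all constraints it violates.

1) a + f = 10; 10 mod 4 = 2 — satisfied.
2) g + a = 24 + 8 = 32; 32 ≥ 30 — satisfied.
3) 24 / 2 = 12, so 2 divides 24 — satisfied.
4) c = 11, a = 8; distinct — satisfied.
5) |26 - 2| = 24 — satisfied.
6) 26 mod 6 = 2 — satisfied.
7) min(24, 11, 1) = 1 — satisfied.
8) b = 26 > 24, so we need h ≤ 1; h = 1 ≤ 1 — satisfied.
9) h * f = 1 * 2 = 2 — satisfied.
10) b + c = 26 + 11 = 37; 37 ≥ 35 — satisfied.
11) f = 2 is even — satisfied.
12) 2e - 2h = 2(29) - 2(1) = 56 — satisfied.

Yes — all constraints hold.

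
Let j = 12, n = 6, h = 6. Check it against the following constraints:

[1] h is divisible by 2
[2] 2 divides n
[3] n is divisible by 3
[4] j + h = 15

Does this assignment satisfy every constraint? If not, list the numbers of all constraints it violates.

No — constraint 4 is not satisfied.

[1] 6 / 2 = 3, so 2 divides 6  yes
[2] 6 / 2 = 3, so 2 divides 6  yes
[3] 6 / 3 = 2, so 3 divides 6  yes
[4] j + h = 12 + 6 = 18, not 15  no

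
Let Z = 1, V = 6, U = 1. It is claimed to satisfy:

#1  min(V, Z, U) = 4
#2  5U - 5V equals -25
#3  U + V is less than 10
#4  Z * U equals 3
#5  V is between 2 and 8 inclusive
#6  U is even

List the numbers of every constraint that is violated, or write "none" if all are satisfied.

#1 min(6, 1, 1) = 1, not 4  fails
#2 5U - 5V = 5(1) - 5(6) = -25  holds
#3 U + V = 1 + 6 = 7; 7 < 10  holds
#4 Z * U = 1 * 1 = 1, not 3  fails
#5 V = 6 lies in [2, 8]  holds
#6 U = 1 is odd  fails

Constraints 1, 4, and 6 are violated.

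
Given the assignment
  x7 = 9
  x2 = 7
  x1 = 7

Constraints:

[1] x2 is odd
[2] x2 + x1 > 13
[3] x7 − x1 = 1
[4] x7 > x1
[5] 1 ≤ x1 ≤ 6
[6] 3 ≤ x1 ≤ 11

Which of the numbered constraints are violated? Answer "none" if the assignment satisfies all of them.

[1] x2 = 7 is odd  OK
[2] x2 + x1 = 7 + 7 = 14; 14 > 13  OK
[3] x7 − x1 = 9 − 7 = 2, not 1  FAIL
[4] x7 = 9, x1 = 7; 9 > 7  OK
[5] x1 = 7 is outside [1, 6]  FAIL
[6] x1 = 7 lies in [3, 11]  OK

No — constraints 3 and 5 are not satisfied.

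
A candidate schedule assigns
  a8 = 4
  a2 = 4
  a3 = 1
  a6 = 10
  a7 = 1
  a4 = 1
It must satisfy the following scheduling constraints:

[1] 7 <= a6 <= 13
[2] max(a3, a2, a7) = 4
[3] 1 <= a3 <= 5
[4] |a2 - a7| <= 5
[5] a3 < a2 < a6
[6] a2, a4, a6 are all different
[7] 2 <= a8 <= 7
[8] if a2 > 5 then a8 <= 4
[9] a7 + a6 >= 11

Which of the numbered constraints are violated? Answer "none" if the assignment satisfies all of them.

[1] a6 = 10 lies in [7, 13]  ✔
[2] max(1, 4, 1) = 4  ✔
[3] a3 = 1 lies in [1, 5]  ✔
[4] |4 - 1| = 3; 3 ≤ 5  ✔
[5] values 1 < 4 < 10  ✔
[6] values 4, 1, 10 are pairwise distinct  ✔
[7] a8 = 4 lies in [2, 7]  ✔
[8] a2 = 4, not > 5; antecedent false, conditional vacuously true  ✔
[9] a7 + a6 = 1 + 10 = 11; 11 ≥ 11  ✔

No violations.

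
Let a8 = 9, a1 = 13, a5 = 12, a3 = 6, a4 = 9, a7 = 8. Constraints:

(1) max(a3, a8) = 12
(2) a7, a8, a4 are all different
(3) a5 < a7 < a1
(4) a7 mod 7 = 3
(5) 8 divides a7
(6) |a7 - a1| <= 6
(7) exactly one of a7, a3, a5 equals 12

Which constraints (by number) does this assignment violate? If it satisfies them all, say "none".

Constraints 1, 2, 3, and 4 are violated.

(1) max(6, 9) = 9, not 12 — does not hold.
(2) a8 = a4 = 9, not all different — does not hold.
(3) values 12, 8, 13; a5 = 12 is not < a7 = 8 — does not hold.
(4) 8 mod 7 = 1, not 3 — does not hold.
(5) 8 / 8 = 1, so 8 divides 8 — holds.
(6) |8 - 13| = 5; 5 ≤ 6 — holds.
(7) a7=8, a3=6, a5=12; 1 of them equals 12 — holds.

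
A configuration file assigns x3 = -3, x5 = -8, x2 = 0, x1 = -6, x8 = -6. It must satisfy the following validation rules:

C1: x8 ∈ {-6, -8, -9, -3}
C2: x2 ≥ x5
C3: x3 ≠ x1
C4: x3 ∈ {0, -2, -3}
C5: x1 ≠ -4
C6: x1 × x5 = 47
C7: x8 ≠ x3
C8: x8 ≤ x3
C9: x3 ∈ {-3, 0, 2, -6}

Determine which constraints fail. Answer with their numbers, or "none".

C1: x8 = -6 is in {-6, -8, -9, -3} — holds.
C2: x2 = 0, x5 = -8; 0 ≥ -8 — holds.
C3: x3 = -3, x1 = -6; distinct — holds.
C4: x3 = -3 is in {0, -2, -3} — holds.
C5: x1 = -6, and -6 ≠ -4 — holds.
C6: x1 × x5 = -6 × (-8) = 48, not 47 — does not hold.
C7: x8 = -6, x3 = -3; distinct — holds.
C8: x8 = -6, x3 = -3; -6 ≤ -3 — holds.
C9: x3 = -3 is in {-3, 0, 2, -6} — holds.

Constraint 6 is violated.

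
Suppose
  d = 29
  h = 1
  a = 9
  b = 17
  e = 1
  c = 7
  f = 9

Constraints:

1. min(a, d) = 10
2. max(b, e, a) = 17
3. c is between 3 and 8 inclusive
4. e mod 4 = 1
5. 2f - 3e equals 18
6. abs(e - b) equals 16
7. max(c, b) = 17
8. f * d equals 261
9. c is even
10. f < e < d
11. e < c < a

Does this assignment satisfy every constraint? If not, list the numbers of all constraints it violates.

1. min(9, 29) = 9, not 10 — fails.
2. max(17, 1, 9) = 17 — holds.
3. c = 7 lies in [3, 8] — holds.
4. 1 mod 4 = 1 — holds.
5. 2f - 3e = 2(9) - 3(1) = 15, not 18 — fails.
6. abs(1 - 17) = 16 — holds.
7. max(7, 17) = 17 — holds.
8. f * d = 9 * 29 = 261 — holds.
9. c = 7 is odd — fails.
10. values 9, 1, 29; f = 9 is not < e = 1 — fails.
11. values 1 < 7 < 9 — holds.

Constraints 1, 5, 9, and 10 are violated.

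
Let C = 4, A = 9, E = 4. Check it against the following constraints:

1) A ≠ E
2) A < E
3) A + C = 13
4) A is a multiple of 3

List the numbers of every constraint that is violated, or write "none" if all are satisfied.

1) A = 9, E = 4; distinct  yes
2) A = 9, E = 4; 9 ≥ 4 (want <)  no
3) A + C = 9 + 4 = 13  yes
4) 9 / 3 = 3, so 3 divides 9  yes

Constraint 2 is violated.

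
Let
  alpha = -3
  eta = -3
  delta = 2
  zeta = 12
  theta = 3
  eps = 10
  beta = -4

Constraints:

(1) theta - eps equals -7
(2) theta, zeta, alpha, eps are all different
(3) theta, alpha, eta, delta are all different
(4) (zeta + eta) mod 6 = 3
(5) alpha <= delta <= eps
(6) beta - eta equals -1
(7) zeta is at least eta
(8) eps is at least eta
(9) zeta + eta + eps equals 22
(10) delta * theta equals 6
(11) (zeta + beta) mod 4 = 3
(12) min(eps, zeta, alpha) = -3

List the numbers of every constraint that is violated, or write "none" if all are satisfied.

Constraints 3, 9, and 11 are violated.

(1) theta - eps = 3 - 10 = -7  true
(2) values 3, 12, -3, 10 are pairwise distinct  true
(3) alpha = eta = -3, not all different  false
(4) zeta + eta = 9; 9 mod 6 = 3  true
(5) values -3 <= 2 <= 10  true
(6) beta - eta = -4 - (-3) = -1  true
(7) zeta = 12, eta = -3; 12 ≥ -3  true
(8) eps = 10, eta = -3; 10 ≥ -3  true
(9) zeta + eta + eps = 12 + (-3) + 10 = 19, not 22  false
(10) delta * theta = 2 * 3 = 6  true
(11) zeta + beta = 8; 8 mod 4 = 0, not 3  false
(12) min(10, 12, -3) = -3  true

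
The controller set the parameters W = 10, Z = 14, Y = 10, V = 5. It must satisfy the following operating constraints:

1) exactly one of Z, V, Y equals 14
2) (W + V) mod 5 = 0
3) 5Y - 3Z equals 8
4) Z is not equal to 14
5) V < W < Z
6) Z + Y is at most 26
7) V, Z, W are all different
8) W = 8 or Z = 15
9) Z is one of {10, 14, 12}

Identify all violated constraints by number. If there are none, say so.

1) Z=14, V=5, Y=10; 1 of them equals 14 — satisfied.
2) W + V = 15; 15 mod 5 = 0 — satisfied.
3) 5Y - 3Z = 5(10) - 3(14) = 8 — satisfied.
4) Z = 14, but 14 is required to differ — violated.
5) values 5 < 10 < 14 — satisfied.
6) Z + Y = 14 + 10 = 24; 24 ≤ 26 — satisfied.
7) values 5, 14, 10 are pairwise distinct — satisfied.
8) W = 10 ≠ 8 and Z = 14 ≠ 15; both disjuncts false — violated.
9) Z = 14 is in {10, 14, 12} — satisfied.

Constraints 4 and 8 are violated.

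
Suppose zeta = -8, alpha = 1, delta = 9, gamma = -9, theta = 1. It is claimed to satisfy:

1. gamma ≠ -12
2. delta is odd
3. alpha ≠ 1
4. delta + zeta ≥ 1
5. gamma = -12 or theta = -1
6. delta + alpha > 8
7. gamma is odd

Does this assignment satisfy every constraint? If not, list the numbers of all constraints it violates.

1. gamma = -9, and -9 ≠ -12 — OK.
2. delta = 9 is odd — OK.
3. alpha = 1, but 1 is required to differ — violated.
4. delta + zeta = 9 + (-8) = 1; 1 ≥ 1 — OK.
5. gamma = -9 ≠ -12 and theta = 1 ≠ -1; both disjuncts false — violated.
6. delta + alpha = 9 + 1 = 10; 10 > 8 — OK.
7. gamma = -9 is odd — OK.

Constraints 3 and 5 are violated.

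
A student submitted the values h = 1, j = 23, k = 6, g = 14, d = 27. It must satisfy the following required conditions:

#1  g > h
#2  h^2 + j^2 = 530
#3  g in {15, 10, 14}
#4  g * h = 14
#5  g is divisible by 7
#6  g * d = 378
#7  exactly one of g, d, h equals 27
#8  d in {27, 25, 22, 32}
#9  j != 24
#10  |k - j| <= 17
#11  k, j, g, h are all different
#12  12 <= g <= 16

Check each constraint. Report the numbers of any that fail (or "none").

No violations.

#1 g = 14, h = 1; 14 > 1  true
#2 h^2 + j^2 = 1^2 + 23^2 = 1 + 529 = 530  true
#3 g = 14 is in {15, 10, 14}  true
#4 g * h = 14 * 1 = 14  true
#5 14 / 7 = 2, so 7 divides 14  true
#6 g * d = 14 * 27 = 378  true
#7 g=14, d=27, h=1; 1 of them equals 27  true
#8 d = 27 is in {27, 25, 22, 32}  true
#9 j = 23, and 23 ≠ 24  true
#10 |6 - 23| = 17; 17 ≤ 17  true
#11 values 6, 23, 14, 1 are pairwise distinct  true
#12 g = 14 lies in [12, 16]  true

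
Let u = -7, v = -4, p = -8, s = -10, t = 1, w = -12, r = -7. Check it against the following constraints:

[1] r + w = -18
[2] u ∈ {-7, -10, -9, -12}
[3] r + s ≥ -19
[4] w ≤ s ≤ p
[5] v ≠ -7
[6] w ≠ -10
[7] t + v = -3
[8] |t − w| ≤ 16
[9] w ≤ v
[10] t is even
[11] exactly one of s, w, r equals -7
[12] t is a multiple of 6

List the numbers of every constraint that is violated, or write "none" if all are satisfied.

The assignment fails constraints 1, 10, and 12.

[1] r + w = -7 + (-12) = -19, not -18  ✗
[2] u = -7 is in {-7, -10, -9, -12}  ✓
[3] r + s = -7 + (-10) = -17; -17 ≥ -19  ✓
[4] values -12 ≤ -10 ≤ -8  ✓
[5] v = -4, and -4 ≠ -7  ✓
[6] w = -12, and -12 ≠ -10  ✓
[7] t + v = 1 + (-4) = -3  ✓
[8] |1 − (-12)| = 13; 13 ≤ 16  ✓
[9] w = -12, v = -4; -12 ≤ -4  ✓
[10] t = 1 is odd  ✗
[11] s=-10, w=-12, r=-7; 1 of them equals -7  ✓
[12] 1 = 6×0 + 1, so 6 does not divide 1  ✗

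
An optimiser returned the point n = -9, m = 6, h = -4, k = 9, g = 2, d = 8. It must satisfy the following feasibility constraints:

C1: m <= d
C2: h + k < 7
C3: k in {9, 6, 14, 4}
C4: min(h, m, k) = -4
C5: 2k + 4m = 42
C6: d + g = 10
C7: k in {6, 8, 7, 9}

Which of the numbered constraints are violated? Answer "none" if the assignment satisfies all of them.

C1: m = 6, d = 8; 6 ≤ 8 — holds.
C2: h + k = -4 + 9 = 5; 5 < 7 — holds.
C3: k = 9 is in {9, 6, 14, 4} — holds.
C4: min(-4, 6, 9) = -4 — holds.
C5: 2k + 4m = 2(9) + 4(6) = 42 — holds.
C6: d + g = 8 + 2 = 10 — holds.
C7: k = 9 is in {6, 8, 7, 9} — holds.

The assignment satisfies every constraint.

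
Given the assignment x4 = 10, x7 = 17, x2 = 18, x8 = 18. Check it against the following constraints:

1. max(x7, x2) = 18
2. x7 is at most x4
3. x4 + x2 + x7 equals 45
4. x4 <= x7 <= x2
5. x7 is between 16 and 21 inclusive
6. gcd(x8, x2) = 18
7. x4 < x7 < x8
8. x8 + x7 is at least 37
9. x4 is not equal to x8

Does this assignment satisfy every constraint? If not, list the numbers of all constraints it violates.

Constraints 2 and 8 are violated.

1. max(17, 18) = 18  ✔
2. x7 = 17, x4 = 10; 17 > 10 (want ≤)  ✘
3. x4 + x2 + x7 = 10 + 18 + 17 = 45  ✔
4. values 10 <= 17 <= 18  ✔
5. x7 = 17 lies in [16, 21]  ✔
6. gcd(18, 18) = 18  ✔
7. values 10 < 17 < 18  ✔
8. x8 + x7 = 18 + 17 = 35; 35 < 37, bound 37 not met  ✘
9. x4 = 10, x8 = 18; distinct  ✔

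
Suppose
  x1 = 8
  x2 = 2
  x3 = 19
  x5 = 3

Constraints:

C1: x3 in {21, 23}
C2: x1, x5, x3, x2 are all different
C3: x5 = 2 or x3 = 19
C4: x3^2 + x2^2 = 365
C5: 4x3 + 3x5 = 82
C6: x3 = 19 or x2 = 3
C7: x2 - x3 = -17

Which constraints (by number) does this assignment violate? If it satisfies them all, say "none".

C1: x3 = 19 is not in {21, 23} — does not hold.
C2: values 8, 3, 19, 2 are pairwise distinct — holds.
C3: x5 = 3 ≠ 2, but x3 = 19 = 19 (second disjunct) — holds.
C4: x3^2 + x2^2 = 19^2 + 2^2 = 361 + 4 = 365 — holds.
C5: 4x3 + 3x5 = 4(19) + 3(3) = 85, not 82 — does not hold.
C6: x3 = 19 = 19 (first disjunct) — holds.
C7: x2 - x3 = 2 - 19 = -17 — holds.

The assignment fails constraints 1 and 5.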